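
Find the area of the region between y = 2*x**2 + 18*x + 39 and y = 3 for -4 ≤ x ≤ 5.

The difference (2*x**2 + 18*x + 39) - (3) = 2*x**2 + 18*x + 36 changes sign at x = -3 inside [-4, 5], so split the integral there.
∫[-4,-3] (2*x**2 + 18*x + 36) dx = -7/3; the area of that piece is 7/3.
∫[-3,5] (2*x**2 + 18*x + 36) dx = 1600/3.
Total area = 7/3 + 1600/3 = 1607/3.

1607/3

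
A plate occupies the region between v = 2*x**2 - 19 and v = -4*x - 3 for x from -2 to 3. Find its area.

60

The difference (2*x**2 - 19) - (-4*x - 3) = 2*x**2 + 4*x - 16 changes sign at x = 2 inside [-2, 3], so split the integral there.
∫[-2,2] (2*x**2 + 4*x - 16) dx = -160/3; the area of that piece is 160/3.
∫[2,3] (2*x**2 + 4*x - 16) dx = 20/3.
Total area = 160/3 + 20/3 = 60.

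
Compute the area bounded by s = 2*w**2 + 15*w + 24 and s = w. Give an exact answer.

1/3

Both boundary curves give s as a function of w, so integrate with respect to w. Setting them equal: 2*w**2 + 14*w + 24 = 0, i.e. 2*(w + 3)*(w + 4) = 0, so they meet at w = -4, -3.
For w in [-4, -3], s = 2*w**2 + 15*w + 24 is on the left; area = ∫[-4,-3] (-(2*w**2 + 14*w + 24)) dw = 1/3.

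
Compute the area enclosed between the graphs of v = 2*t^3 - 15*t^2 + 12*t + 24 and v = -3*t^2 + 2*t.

131/2

Set the curves equal: 2*t^3 - 15*t^2 + 12*t + 24 = -3*t^2 + 2*t, so 2*t^3 - 12*t^2 + 10*t + 24 = 0, which factors as 2*(t - 4)*(t - 3)*(t + 1) = 0. The curves meet at t = -1, 3, 4.
On [-1, 3], v = 2*t^3 - 15*t^2 + 12*t + 24 is on top; that piece has area ∫[-1,3] (2*t^3 - 12*t^2 + 10*t + 24) dt = 64.
On [3, 4], v = -3*t^2 + 2*t is on top; that piece has area ∫[3,4] (-(2*t^3 - 12*t^2 + 10*t + 24)) dt = 3/2.
Total enclosed area = 64 + 3/2 = 131/2.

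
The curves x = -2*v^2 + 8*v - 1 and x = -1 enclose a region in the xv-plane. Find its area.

Both boundary curves give x as a function of v, so integrate with respect to v. Setting them equal: -2*v^2 + 8*v = 0, i.e. -2*v*(v - 4) = 0, so they meet at v = 0, 4.
For v in [0, 4], x = -2*v^2 + 8*v - 1 is on the right; area = ∫[0,4] (-2*v^2 + 8*v) dv = 64/3.

64/3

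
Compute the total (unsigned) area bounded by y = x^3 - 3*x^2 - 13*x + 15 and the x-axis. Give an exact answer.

The curve meets the x-axis where x^3 - 3*x^2 - 13*x + 15 = 0, i.e. (x - 5)*(x - 1)*(x + 3) = 0, at x = -3, 1, 5.
On [-3, 1] the curve lies above the axis; ∫[-3,1] (x^3 - 3*x^2 - 13*x + 15) dx = 64, giving area 64.
On [1, 5] the curve lies below the axis; ∫[1,5] (x^3 - 3*x^2 - 13*x + 15) dx = -64, giving area 64.
Total area = 64 + 64 = 128.

128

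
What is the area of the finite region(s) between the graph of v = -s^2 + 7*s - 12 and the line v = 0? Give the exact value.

1/6

The curve meets the s-axis where -s^2 + 7*s - 12 = 0, i.e. -(s - 4)*(s - 3) = 0, at s = 3, 4.
On [3, 4] the curve lies above the axis; ∫[3,4] (-s^2 + 7*s - 12) ds = 1/6, giving area 1/6.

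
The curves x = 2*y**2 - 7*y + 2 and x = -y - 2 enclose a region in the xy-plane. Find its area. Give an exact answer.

1/3

Both boundary curves give x as a function of y, so integrate with respect to y. Setting them equal: 2*y**2 - 6*y + 4 = 0, i.e. 2*(y - 2)*(y - 1) = 0, so they meet at y = 1, 2.
For y in [1, 2], x = 2*y**2 - 7*y + 2 is on the left; area = ∫[1,2] (-(2*y**2 - 6*y + 4)) dy = 1/3.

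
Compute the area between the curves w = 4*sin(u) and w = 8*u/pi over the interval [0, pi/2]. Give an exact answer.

On [0, pi/2], (4*sin(u)) - (8*u/pi) = -8*u/pi + 4*sin(u) is ≥ 0 throughout, so the area is a single integral of |-8*u/pi + 4*sin(u)|.
∫[0,pi/2] (-8*u/pi + 4*sin(u)) du = 4 - pi.

4 - pi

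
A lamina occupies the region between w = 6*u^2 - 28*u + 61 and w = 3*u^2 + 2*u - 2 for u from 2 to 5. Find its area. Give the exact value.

23

The difference (6*u^2 - 28*u + 61) - (3*u^2 + 2*u - 2) = 3*u^2 - 30*u + 63 changes sign at u = 3 inside [2, 5], so split the integral there.
∫[2,3] (3*u^2 - 30*u + 63) du = 7.
∫[3,5] (3*u^2 - 30*u + 63) du = -16; the area of that piece is 16.
Total area = 7 + 16 = 23.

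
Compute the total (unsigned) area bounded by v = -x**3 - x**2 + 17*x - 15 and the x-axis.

The curve meets the x-axis where -x**3 - x**2 + 17*x - 15 = 0, i.e. -(x - 3)*(x - 1)*(x + 5) = 0, at x = -5, 1, 3.
On [-5, 1] the curve lies below the axis; ∫[-5,1] (-x**3 - x**2 + 17*x - 15) dx = -180, giving area 180.
On [1, 3] the curve lies above the axis; ∫[1,3] (-x**3 - x**2 + 17*x - 15) dx = 28/3, giving area 28/3.
Total area = 180 + 28/3 = 568/3.

568/3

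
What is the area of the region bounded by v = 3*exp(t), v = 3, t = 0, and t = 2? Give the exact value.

On [0, 2], (3*exp(t)) - (3) = 3*exp(t) - 3 is ≥ 0 throughout, so the area is a single integral of |3*exp(t) - 3|.
∫[0,2] (3*exp(t) - 3) dt = -9 + 3*exp(2).

-9 + 3*exp(2)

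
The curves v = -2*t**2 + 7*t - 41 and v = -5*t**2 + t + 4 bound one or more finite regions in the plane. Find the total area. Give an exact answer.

256

Set the curves equal: -2*t**2 + 7*t - 41 = -5*t**2 + t + 4, so 3*t**2 + 6*t - 45 = 0, which factors as 3*(t - 3)*(t + 5) = 0. The curves meet at t = -5, 3.
On [-5, 3], v = -5*t**2 + t + 4 is on top; that piece has area ∫[-5,3] (-(3*t**2 + 6*t - 45)) dt = 256.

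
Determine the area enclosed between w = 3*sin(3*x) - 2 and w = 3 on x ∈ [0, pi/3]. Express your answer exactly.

On [0, pi/3], (3*sin(3*x) - 2) - (3) = 3*sin(3*x) - 5 is ≤ 0 throughout, so the area is a single integral of |3*sin(3*x) - 5|.
∫[0,pi/3] (3*sin(3*x) - 5) dx = 2 - 5*pi/3; the area of that piece is -2 + 5*pi/3.

-2 + 5*pi/3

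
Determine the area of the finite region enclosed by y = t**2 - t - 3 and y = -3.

1/6

Set the curves equal: t**2 - t - 3 = -3, so t**2 - t = 0, which factors as t*(t - 1) = 0. The curves meet at t = 0, 1.
On [0, 1], y = -3 is on top; that piece has area ∫[0,1] (-(t**2 - t)) dt = 1/6.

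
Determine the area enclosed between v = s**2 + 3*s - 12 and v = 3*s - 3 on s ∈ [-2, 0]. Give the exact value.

On [-2, 0], (s**2 + 3*s - 12) - (3*s - 3) = s**2 - 9 is ≤ 0 throughout, so the area is a single integral of |s**2 - 9|.
∫[-2,0] (s**2 - 9) ds = -46/3; the area of that piece is 46/3.

46/3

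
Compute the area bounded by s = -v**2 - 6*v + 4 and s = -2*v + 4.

32/3

Both boundary curves give s as a function of v, so integrate with respect to v. Setting them equal: -v**2 - 4*v = 0, i.e. -v*(v + 4) = 0, so they meet at v = -4, 0.
For v in [-4, 0], s = -v**2 - 6*v + 4 is on the right; area = ∫[-4,0] (-v**2 - 4*v) dv = 32/3.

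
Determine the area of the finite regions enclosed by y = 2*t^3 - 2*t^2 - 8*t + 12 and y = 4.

Set the curves equal: 2*t^3 - 2*t^2 - 8*t + 12 = 4, so 2*t^3 - 2*t^2 - 8*t + 8 = 0, which factors as 2*(t - 2)*(t - 1)*(t + 2) = 0. The curves meet at t = -2, 1, 2.
On [-2, 1], y = 2*t^3 - 2*t^2 - 8*t + 12 is on top; that piece has area ∫[-2,1] (2*t^3 - 2*t^2 - 8*t + 8) dt = 45/2.
On [1, 2], y = 4 is on top; that piece has area ∫[1,2] (-(2*t^3 - 2*t^2 - 8*t + 8)) dt = 7/6.
Total enclosed area = 45/2 + 7/6 = 71/3.

71/3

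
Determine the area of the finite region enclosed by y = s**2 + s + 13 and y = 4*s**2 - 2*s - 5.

125/2

Set the curves equal: s**2 + s + 13 = 4*s**2 - 2*s - 5, so -3*s**2 + 3*s + 18 = 0, which factors as -3*(s - 3)*(s + 2) = 0. The curves meet at s = -2, 3.
On [-2, 3], y = s**2 + s + 13 is on top; that piece has area ∫[-2,3] (-3*s**2 + 3*s + 18) ds = 125/2.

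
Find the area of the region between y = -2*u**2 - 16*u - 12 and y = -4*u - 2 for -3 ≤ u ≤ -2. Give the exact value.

22/3

On [-3, -2], (-2*u**2 - 16*u - 12) - (-4*u - 2) = -2*u**2 - 12*u - 10 is ≥ 0 throughout, so the area is a single integral of |-2*u**2 - 12*u - 10|.
∫[-3,-2] (-2*u**2 - 12*u - 10) du = 22/3.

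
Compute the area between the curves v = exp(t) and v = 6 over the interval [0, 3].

-29 + exp(3) + 12*log(6)

The difference (exp(t)) - (6) = exp(t) - 6 changes sign at t = log(6) inside [0, 3], so split the integral there.
∫[0,log(6)] (exp(t) - 6) dt = 5 - log(46656); the area of that piece is -5 + log(46656).
∫[log(6),3] (exp(t) - 6) dt = -24 + 6*log(6) + exp(3).
Total area = (-5 + log(46656)) + (-24 + 6*log(6) + exp(3)) = -29 + exp(3) + 12*log(6).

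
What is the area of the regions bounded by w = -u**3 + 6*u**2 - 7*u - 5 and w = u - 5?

8

Set the curves equal: -u**3 + 6*u**2 - 7*u - 5 = u - 5, so -u**3 + 6*u**2 - 8*u = 0, which factors as -u*(u - 4)*(u - 2) = 0. The curves meet at u = 0, 2, 4.
On [0, 2], w = u - 5 is on top; that piece has area ∫[0,2] (-(-u**3 + 6*u**2 - 8*u)) du = 4.
On [2, 4], w = -u**3 + 6*u**2 - 7*u - 5 is on top; that piece has area ∫[2,4] (-u**3 + 6*u**2 - 8*u) du = 4.
Total enclosed area = 4 + 4 = 8.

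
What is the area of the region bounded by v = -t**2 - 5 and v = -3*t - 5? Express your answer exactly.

9/2

Set the curves equal: -t**2 - 5 = -3*t - 5, so -t**2 + 3*t = 0, which factors as -t*(t - 3) = 0. The curves meet at t = 0, 3.
On [0, 3], v = -t**2 - 5 is on top; that piece has area ∫[0,3] (-t**2 + 3*t) dt = 9/2.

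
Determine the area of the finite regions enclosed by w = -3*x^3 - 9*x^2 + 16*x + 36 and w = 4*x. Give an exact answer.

393/4

Set the curves equal: -3*x^3 - 9*x^2 + 16*x + 36 = 4*x, so -3*x^3 - 9*x^2 + 12*x + 36 = 0, which factors as -3*(x - 2)*(x + 2)*(x + 3) = 0. The curves meet at x = -3, -2, 2.
On [-3, -2], w = 4*x is on top; that piece has area ∫[-3,-2] (-(-3*x^3 - 9*x^2 + 12*x + 36)) dx = 9/4.
On [-2, 2], w = -3*x^3 - 9*x^2 + 16*x + 36 is on top; that piece has area ∫[-2,2] (-3*x^3 - 9*x^2 + 12*x + 36) dx = 96.
Total enclosed area = 9/4 + 96 = 393/4.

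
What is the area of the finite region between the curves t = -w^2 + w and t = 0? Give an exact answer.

1/6

Both boundary curves give t as a function of w, so integrate with respect to w. Setting them equal: -w^2 + w = 0, i.e. -w*(w - 1) = 0, so they meet at w = 0, 1.
For w in [0, 1], t = -w^2 + w is on the right; area = ∫[0,1] (-w^2 + w) dw = 1/6.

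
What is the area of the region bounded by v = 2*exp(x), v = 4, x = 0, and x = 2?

The difference (2*exp(x)) - (4) = 2*exp(x) - 4 changes sign at x = log(2) inside [0, 2], so split the integral there.
∫[0,log(2)] (2*exp(x) - 4) dx = 2 - log(16); the area of that piece is -2 + log(16).
∫[log(2),2] (2*exp(x) - 4) dx = -12 + 4*log(2) + 2*exp(2).
Total area = (-2 + log(16)) + (-12 + 4*log(2) + 2*exp(2)) = -14 + 8*log(2) + 2*exp(2).

-14 + 8*log(2) + 2*exp(2)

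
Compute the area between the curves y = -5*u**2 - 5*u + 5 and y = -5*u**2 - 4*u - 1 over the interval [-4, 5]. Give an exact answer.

On [-4, 5], (-5*u**2 - 5*u + 5) - (-5*u**2 - 4*u - 1) = -u + 6 is ≥ 0 throughout, so the area is a single integral of |-u + 6|.
∫[-4,5] (-u + 6) du = 99/2.

99/2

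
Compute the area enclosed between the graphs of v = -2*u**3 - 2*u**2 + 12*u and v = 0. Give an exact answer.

253/6

Set the curves equal: -2*u**3 - 2*u**2 + 12*u = 0, so -2*u**3 - 2*u**2 + 12*u = 0, which factors as -2*u*(u - 2)*(u + 3) = 0. The curves meet at u = -3, 0, 2.
On [-3, 0], v = 0 is on top; that piece has area ∫[-3,0] (-(-2*u**3 - 2*u**2 + 12*u)) du = 63/2.
On [0, 2], v = -2*u**3 - 2*u**2 + 12*u is on top; that piece has area ∫[0,2] (-2*u**3 - 2*u**2 + 12*u) du = 32/3.
Total enclosed area = 63/2 + 32/3 = 253/6.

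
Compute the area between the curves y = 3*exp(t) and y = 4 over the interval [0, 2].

-13 - 8*log(3) + 16*log(2) + 3*exp(2)

The difference (3*exp(t)) - (4) = 3*exp(t) - 4 changes sign at t = log(4/3) inside [0, 2], so split the integral there.
∫[0,log(4/3)] (3*exp(t) - 4) dt = log(81/256) + 1; the area of that piece is -1 + log(256/81).
∫[log(4/3),2] (3*exp(t) - 4) dt = -12 - 4*log(3) + 8*log(2) + 3*exp(2).
Total area = (-1 + log(256/81)) + (-12 - 4*log(3) + 8*log(2) + 3*exp(2)) = -13 - 8*log(3) + 16*log(2) + 3*exp(2).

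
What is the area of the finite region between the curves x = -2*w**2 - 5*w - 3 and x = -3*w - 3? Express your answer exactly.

Both boundary curves give x as a function of w, so integrate with respect to w. Setting them equal: -2*w**2 - 2*w = 0, i.e. -2*w*(w + 1) = 0, so they meet at w = -1, 0.
For w in [-1, 0], x = -2*w**2 - 5*w - 3 is on the right; area = ∫[-1,0] (-2*w**2 - 2*w) dw = 1/3.

1/3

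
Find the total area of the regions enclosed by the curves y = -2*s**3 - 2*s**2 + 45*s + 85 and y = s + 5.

Set the curves equal: -2*s**3 - 2*s**2 + 45*s + 85 = s + 5, so -2*s**3 - 2*s**2 + 44*s + 80 = 0, which factors as -2*(s - 5)*(s + 2)*(s + 4) = 0. The curves meet at s = -4, -2, 5.
On [-4, -2], y = s + 5 is on top; that piece has area ∫[-4,-2] (-(-2*s**3 - 2*s**2 + 44*s + 80)) ds = 64/3.
On [-2, 5], y = -2*s**3 - 2*s**2 + 45*s + 85 is on top; that piece has area ∫[-2,5] (-2*s**3 - 2*s**2 + 44*s + 80) ds = 3773/6.
Total enclosed area = 64/3 + 3773/6 = 3901/6.

3901/6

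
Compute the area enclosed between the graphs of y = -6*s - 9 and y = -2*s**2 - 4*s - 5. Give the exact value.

9

Set the curves equal: -6*s - 9 = -2*s**2 - 4*s - 5, so 2*s**2 - 2*s - 4 = 0, which factors as 2*(s - 2)*(s + 1) = 0. The curves meet at s = -1, 2.
On [-1, 2], y = -2*s**2 - 4*s - 5 is on top; that piece has area ∫[-1,2] (-(2*s**2 - 2*s - 4)) ds = 9.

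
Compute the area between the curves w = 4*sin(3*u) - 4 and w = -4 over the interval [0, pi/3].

8/3

On [0, pi/3], (4*sin(3*u) - 4) - (-4) = 4*sin(3*u) is ≥ 0 throughout, so the area is a single integral of |4*sin(3*u)|.
∫[0,pi/3] (4*sin(3*u)) du = 8/3.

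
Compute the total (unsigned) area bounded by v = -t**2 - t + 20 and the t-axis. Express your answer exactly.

The curve meets the t-axis where -t**2 - t + 20 = 0, i.e. -(t - 4)*(t + 5) = 0, at t = -5, 4.
On [-5, 4] the curve lies above the axis; ∫[-5,4] (-t**2 - t + 20) dt = 243/2, giving area 243/2.

243/2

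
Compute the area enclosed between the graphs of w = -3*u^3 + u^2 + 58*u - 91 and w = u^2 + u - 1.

Set the curves equal: -3*u^3 + u^2 + 58*u - 91 = u^2 + u - 1, so -3*u^3 + 57*u - 90 = 0, which factors as -3*(u - 3)*(u - 2)*(u + 5) = 0. The curves meet at u = -5, 2, 3.
On [-5, 2], w = u^2 + u - 1 is on top; that piece has area ∫[-5,2] (-(-3*u^3 + 57*u - 90)) du = 3087/4.
On [2, 3], w = -3*u^3 + u^2 + 58*u - 91 is on top; that piece has area ∫[2,3] (-3*u^3 + 57*u - 90) du = 15/4.
Total enclosed area = 3087/4 + 15/4 = 1551/2.

1551/2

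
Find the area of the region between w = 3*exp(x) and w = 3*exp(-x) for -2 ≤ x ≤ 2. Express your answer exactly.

-12 + 6*exp(-2) + 6*exp(2)

The difference (3*exp(x)) - (3*exp(-x)) = 3*exp(x) - 3*exp(-x) changes sign at x = 0 inside [-2, 2], so split the integral there.
∫[-2,0] (3*exp(x) - 3*exp(-x)) dx = -3*exp(2) - 3*exp(-2) + 6; the area of that piece is -6 + 3*exp(-2) + 3*exp(2).
∫[0,2] (3*exp(x) - 3*exp(-x)) dx = -6 + 3*exp(-2) + 3*exp(2).
Total area = (-6 + 3*exp(-2) + 3*exp(2)) + (-6 + 3*exp(-2) + 3*exp(2)) = -12 + 6*exp(-2) + 6*exp(2).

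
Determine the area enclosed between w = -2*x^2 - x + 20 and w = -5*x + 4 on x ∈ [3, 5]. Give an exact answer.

The difference (-2*x^2 - x + 20) - (-5*x + 4) = -2*x^2 + 4*x + 16 changes sign at x = 4 inside [3, 5], so split the integral there.
∫[3,4] (-2*x^2 + 4*x + 16) dx = 16/3.
∫[4,5] (-2*x^2 + 4*x + 16) dx = -20/3; the area of that piece is 20/3.
Total area = 16/3 + 20/3 = 12.

12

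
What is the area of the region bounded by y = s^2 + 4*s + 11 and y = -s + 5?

1/6

Set the curves equal: s^2 + 4*s + 11 = -s + 5, so s^2 + 5*s + 6 = 0, which factors as (s + 2)*(s + 3) = 0. The curves meet at s = -3, -2.
On [-3, -2], y = -s + 5 is on top; that piece has area ∫[-3,-2] (-(s^2 + 5*s + 6)) ds = 1/6.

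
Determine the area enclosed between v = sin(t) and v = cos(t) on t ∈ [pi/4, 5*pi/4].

2*sqrt(2)

On [pi/4, 5*pi/4], (sin(t)) - (cos(t)) = sin(t) - cos(t) is ≥ 0 throughout, so the area is a single integral of |sin(t) - cos(t)|.
∫[pi/4,5*pi/4] (sin(t) - cos(t)) dt = 2*sqrt(2).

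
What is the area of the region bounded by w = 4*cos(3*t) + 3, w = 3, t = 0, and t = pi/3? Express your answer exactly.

8/3

The difference (4*cos(3*t) + 3) - (3) = 4*cos(3*t) changes sign at t = pi/6 inside [0, pi/3], so split the integral there.
∫[0,pi/6] (4*cos(3*t)) dt = 4/3.
∫[pi/6,pi/3] (4*cos(3*t)) dt = -4/3; the area of that piece is 4/3.
Total area = 4/3 + 4/3 = 8/3.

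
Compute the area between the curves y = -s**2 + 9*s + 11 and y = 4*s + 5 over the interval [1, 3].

70/3

On [1, 3], (-s**2 + 9*s + 11) - (4*s + 5) = -s**2 + 5*s + 6 is ≥ 0 throughout, so the area is a single integral of |-s**2 + 5*s + 6|.
∫[1,3] (-s**2 + 5*s + 6) ds = 70/3.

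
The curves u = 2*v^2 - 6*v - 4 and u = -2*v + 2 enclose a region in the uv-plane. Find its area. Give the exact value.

Both boundary curves give u as a function of v, so integrate with respect to v. Setting them equal: 2*v^2 - 4*v - 6 = 0, i.e. 2*(v - 3)*(v + 1) = 0, so they meet at v = -1, 3.
For v in [-1, 3], u = 2*v^2 - 6*v - 4 is on the left; area = ∫[-1,3] (-(2*v^2 - 4*v - 6)) dv = 64/3.

64/3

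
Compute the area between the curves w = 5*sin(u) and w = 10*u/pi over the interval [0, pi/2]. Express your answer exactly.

5 - 5*pi/4

On [0, pi/2], (5*sin(u)) - (10*u/pi) = -10*u/pi + 5*sin(u) is ≥ 0 throughout, so the area is a single integral of |-10*u/pi + 5*sin(u)|.
∫[0,pi/2] (-10*u/pi + 5*sin(u)) du = 5 - 5*pi/4.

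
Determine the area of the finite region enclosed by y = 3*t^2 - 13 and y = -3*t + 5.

125/2

Set the curves equal: 3*t^2 - 13 = -3*t + 5, so 3*t^2 + 3*t - 18 = 0, which factors as 3*(t - 2)*(t + 3) = 0. The curves meet at t = -3, 2.
On [-3, 2], y = -3*t + 5 is on top; that piece has area ∫[-3,2] (-(3*t^2 + 3*t - 18)) dt = 125/2.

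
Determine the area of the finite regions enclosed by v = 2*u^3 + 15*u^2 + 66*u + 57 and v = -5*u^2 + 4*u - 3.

Set the curves equal: 2*u^3 + 15*u^2 + 66*u + 57 = -5*u^2 + 4*u - 3, so 2*u^3 + 20*u^2 + 62*u + 60 = 0, which factors as 2*(u + 2)*(u + 3)*(u + 5) = 0. The curves meet at u = -5, -3, -2.
On [-5, -3], v = 2*u^3 + 15*u^2 + 66*u + 57 is on top; that piece has area ∫[-5,-3] (2*u^3 + 20*u^2 + 62*u + 60) du = 16/3.
On [-3, -2], v = -5*u^2 + 4*u - 3 is on top; that piece has area ∫[-3,-2] (-(2*u^3 + 20*u^2 + 62*u + 60)) du = 5/6.
Total enclosed area = 16/3 + 5/6 = 37/6.

37/6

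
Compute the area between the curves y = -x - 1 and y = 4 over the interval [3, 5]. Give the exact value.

On [3, 5], (-x - 1) - (4) = -x - 5 is ≤ 0 throughout, so the area is a single integral of |-x - 5|.
∫[3,5] (-x - 5) dx = -18; the area of that piece is 18.

18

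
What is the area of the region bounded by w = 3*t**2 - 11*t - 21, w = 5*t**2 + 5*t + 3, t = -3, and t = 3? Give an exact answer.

560/3

The difference (3*t**2 - 11*t - 21) - (5*t**2 + 5*t + 3) = -2*t**2 - 16*t - 24 changes sign at t = -2 inside [-3, 3], so split the integral there.
∫[-3,-2] (-2*t**2 - 16*t - 24) dt = 10/3.
∫[-2,3] (-2*t**2 - 16*t - 24) dt = -550/3; the area of that piece is 550/3.
Total area = 10/3 + 550/3 = 560/3.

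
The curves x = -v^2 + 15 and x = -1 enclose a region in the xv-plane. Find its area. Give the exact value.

Both boundary curves give x as a function of v, so integrate with respect to v. Setting them equal: -v^2 + 16 = 0, i.e. -(v - 4)*(v + 4) = 0, so they meet at v = -4, 4.
For v in [-4, 4], x = -v^2 + 15 is on the right; area = ∫[-4,4] (-v^2 + 16) dv = 256/3.

256/3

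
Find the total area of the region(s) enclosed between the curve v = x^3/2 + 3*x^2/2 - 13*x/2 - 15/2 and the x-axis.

The curve meets the x-axis where x^3/2 + 3*x^2/2 - 13*x/2 - 15/2 = 0, i.e. (x - 3)*(x + 1)*(x + 5)/2 = 0, at x = -5, -1, 3.
On [-5, -1] the curve lies above the axis; ∫[-5,-1] (x^3/2 + 3*x^2/2 - 13*x/2 - 15/2) dx = 32, giving area 32.
On [-1, 3] the curve lies below the axis; ∫[-1,3] (x^3/2 + 3*x^2/2 - 13*x/2 - 15/2) dx = -32, giving area 32.
Total area = 32 + 32 = 64.

64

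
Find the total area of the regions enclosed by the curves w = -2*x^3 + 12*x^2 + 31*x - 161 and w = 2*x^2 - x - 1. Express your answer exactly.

5137/6

Set the curves equal: -2*x^3 + 12*x^2 + 31*x - 161 = 2*x^2 - x - 1, so -2*x^3 + 10*x^2 + 32*x - 160 = 0, which factors as -2*(x - 5)*(x - 4)*(x + 4) = 0. The curves meet at x = -4, 4, 5.
On [-4, 4], w = 2*x^2 - x - 1 is on top; that piece has area ∫[-4,4] (-(-2*x^3 + 10*x^2 + 32*x - 160)) dx = 2560/3.
On [4, 5], w = -2*x^3 + 12*x^2 + 31*x - 161 is on top; that piece has area ∫[4,5] (-2*x^3 + 10*x^2 + 32*x - 160) dx = 17/6.
Total enclosed area = 2560/3 + 17/6 = 5137/6.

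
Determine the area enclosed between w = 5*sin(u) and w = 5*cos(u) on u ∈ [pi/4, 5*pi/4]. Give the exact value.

On [pi/4, 5*pi/4], (5*sin(u)) - (5*cos(u)) = 5*sin(u) - 5*cos(u) is ≥ 0 throughout, so the area is a single integral of |5*sin(u) - 5*cos(u)|.
∫[pi/4,5*pi/4] (5*sin(u) - 5*cos(u)) du = 10*sqrt(2).

10*sqrt(2)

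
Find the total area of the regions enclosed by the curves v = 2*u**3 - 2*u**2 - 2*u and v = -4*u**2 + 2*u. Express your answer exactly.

Set the curves equal: 2*u**3 - 2*u**2 - 2*u = -4*u**2 + 2*u, so 2*u**3 + 2*u**2 - 4*u = 0, which factors as 2*u*(u - 1)*(u + 2) = 0. The curves meet at u = -2, 0, 1.
On [-2, 0], v = 2*u**3 - 2*u**2 - 2*u is on top; that piece has area ∫[-2,0] (2*u**3 + 2*u**2 - 4*u) du = 16/3.
On [0, 1], v = -4*u**2 + 2*u is on top; that piece has area ∫[0,1] (-(2*u**3 + 2*u**2 - 4*u)) du = 5/6.
Total enclosed area = 16/3 + 5/6 = 37/6.

37/6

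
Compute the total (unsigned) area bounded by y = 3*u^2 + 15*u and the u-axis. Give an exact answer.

The curve meets the u-axis where 3*u^2 + 15*u = 0, i.e. 3*u*(u + 5) = 0, at u = -5, 0.
On [-5, 0] the curve lies below the axis; ∫[-5,0] (3*u^2 + 15*u) du = -125/2, giving area 125/2.

125/2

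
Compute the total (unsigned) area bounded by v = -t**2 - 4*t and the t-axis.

The curve meets the t-axis where -t**2 - 4*t = 0, i.e. -t*(t + 4) = 0, at t = -4, 0.
On [-4, 0] the curve lies above the axis; ∫[-4,0] (-t**2 - 4*t) dt = 32/3, giving area 32/3.

32/3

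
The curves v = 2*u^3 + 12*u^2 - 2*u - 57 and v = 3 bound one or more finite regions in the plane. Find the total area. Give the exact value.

Set the curves equal: 2*u^3 + 12*u^2 - 2*u - 57 = 3, so 2*u^3 + 12*u^2 - 2*u - 60 = 0, which factors as 2*(u - 2)*(u + 3)*(u + 5) = 0. The curves meet at u = -5, -3, 2.
On [-5, -3], v = 2*u^3 + 12*u^2 - 2*u - 57 is on top; that piece has area ∫[-5,-3] (2*u^3 + 12*u^2 - 2*u - 60) du = 16.
On [-3, 2], v = 3 is on top; that piece has area ∫[-3,2] (-(2*u^3 + 12*u^2 - 2*u - 60)) du = 375/2.
Total enclosed area = 16 + 375/2 = 407/2.

407/2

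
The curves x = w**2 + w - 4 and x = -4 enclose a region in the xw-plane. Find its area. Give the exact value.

Both boundary curves give x as a function of w, so integrate with respect to w. Setting them equal: w**2 + w = 0, i.e. w*(w + 1) = 0, so they meet at w = -1, 0.
For w in [-1, 0], x = w**2 + w - 4 is on the left; area = ∫[-1,0] (-(w**2 + w)) dw = 1/6.

1/6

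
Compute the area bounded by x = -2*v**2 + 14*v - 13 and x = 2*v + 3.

Both boundary curves give x as a function of v, so integrate with respect to v. Setting them equal: -2*v**2 + 12*v - 16 = 0, i.e. -2*(v - 4)*(v - 2) = 0, so they meet at v = 2, 4.
For v in [2, 4], x = -2*v**2 + 14*v - 13 is on the right; area = ∫[2,4] (-2*v**2 + 12*v - 16) dv = 8/3.

8/3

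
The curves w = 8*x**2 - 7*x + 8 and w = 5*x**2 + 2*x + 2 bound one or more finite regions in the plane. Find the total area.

Set the curves equal: 8*x**2 - 7*x + 8 = 5*x**2 + 2*x + 2, so 3*x**2 - 9*x + 6 = 0, which factors as 3*(x - 2)*(x - 1) = 0. The curves meet at x = 1, 2.
On [1, 2], w = 5*x**2 + 2*x + 2 is on top; that piece has area ∫[1,2] (-(3*x**2 - 9*x + 6)) dx = 1/2.

1/2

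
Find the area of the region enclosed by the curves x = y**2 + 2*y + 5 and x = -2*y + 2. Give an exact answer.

4/3

Both boundary curves give x as a function of y, so integrate with respect to y. Setting them equal: y**2 + 4*y + 3 = 0, i.e. (y + 1)*(y + 3) = 0, so they meet at y = -3, -1.
For y in [-3, -1], x = y**2 + 2*y + 5 is on the left; area = ∫[-3,-1] (-(y**2 + 4*y + 3)) dy = 4/3.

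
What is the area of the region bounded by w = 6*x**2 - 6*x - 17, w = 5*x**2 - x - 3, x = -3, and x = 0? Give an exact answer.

121/6

The difference (6*x**2 - 6*x - 17) - (5*x**2 - x - 3) = x**2 - 5*x - 14 changes sign at x = -2 inside [-3, 0], so split the integral there.
∫[-3,-2] (x**2 - 5*x - 14) dx = 29/6.
∫[-2,0] (x**2 - 5*x - 14) dx = -46/3; the area of that piece is 46/3.
Total area = 29/6 + 46/3 = 121/6.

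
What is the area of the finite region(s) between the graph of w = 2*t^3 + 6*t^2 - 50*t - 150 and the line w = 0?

1048

The curve meets the t-axis where 2*t^3 + 6*t^2 - 50*t - 150 = 0, i.e. 2*(t - 5)*(t + 3)*(t + 5) = 0, at t = -5, -3, 5.
On [-5, -3] the curve lies above the axis; ∫[-5,-3] (2*t^3 + 6*t^2 - 50*t - 150) dt = 24, giving area 24.
On [-3, 5] the curve lies below the axis; ∫[-3,5] (2*t^3 + 6*t^2 - 50*t - 150) dt = -1024, giving area 1024.
Total area = 24 + 1024 = 1048.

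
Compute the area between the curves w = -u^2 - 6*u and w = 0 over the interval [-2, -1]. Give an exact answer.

20/3

On [-2, -1], (-u^2 - 6*u) - (0) = -u^2 - 6*u is ≥ 0 throughout, so the area is a single integral of |-u^2 - 6*u|.
∫[-2,-1] (-u^2 - 6*u) du = 20/3.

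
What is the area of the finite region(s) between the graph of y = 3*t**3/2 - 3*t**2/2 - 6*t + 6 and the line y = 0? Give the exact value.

The curve meets the t-axis where 3*t**3/2 - 3*t**2/2 - 6*t + 6 = 0, i.e. 3*(t - 2)*(t - 1)*(t + 2)/2 = 0, at t = -2, 1, 2.
On [-2, 1] the curve lies above the axis; ∫[-2,1] (3*t**3/2 - 3*t**2/2 - 6*t + 6) dt = 135/8, giving area 135/8.
On [1, 2] the curve lies below the axis; ∫[1,2] (3*t**3/2 - 3*t**2/2 - 6*t + 6) dt = -7/8, giving area 7/8.
Total area = 135/8 + 7/8 = 71/4.

71/4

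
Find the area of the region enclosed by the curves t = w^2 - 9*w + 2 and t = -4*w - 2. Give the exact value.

9/2

Both boundary curves give t as a function of w, so integrate with respect to w. Setting them equal: w^2 - 5*w + 4 = 0, i.e. (w - 4)*(w - 1) = 0, so they meet at w = 1, 4.
For w in [1, 4], t = w^2 - 9*w + 2 is on the left; area = ∫[1,4] (-(w^2 - 5*w + 4)) dw = 9/2.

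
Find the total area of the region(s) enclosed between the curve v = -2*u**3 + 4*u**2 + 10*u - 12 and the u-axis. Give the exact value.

The curve meets the u-axis where -2*u**3 + 4*u**2 + 10*u - 12 = 0, i.e. -2*(u - 3)*(u - 1)*(u + 2) = 0, at u = -2, 1, 3.
On [-2, 1] the curve lies below the axis; ∫[-2,1] (-2*u**3 + 4*u**2 + 10*u - 12) du = -63/2, giving area 63/2.
On [1, 3] the curve lies above the axis; ∫[1,3] (-2*u**3 + 4*u**2 + 10*u - 12) du = 32/3, giving area 32/3.
Total area = 63/2 + 32/3 = 253/6.

253/6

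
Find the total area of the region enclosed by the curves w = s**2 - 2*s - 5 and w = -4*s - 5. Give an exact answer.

4/3

Set the curves equal: s**2 - 2*s - 5 = -4*s - 5, so s**2 + 2*s = 0, which factors as s*(s + 2) = 0. The curves meet at s = -2, 0.
On [-2, 0], w = -4*s - 5 is on top; that piece has area ∫[-2,0] (-(s**2 + 2*s)) ds = 4/3.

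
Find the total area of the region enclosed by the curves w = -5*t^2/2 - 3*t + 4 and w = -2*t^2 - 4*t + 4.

2/3

Set the curves equal: -5*t^2/2 - 3*t + 4 = -2*t^2 - 4*t + 4, so -t^2/2 + t = 0, which factors as -t*(t - 2)/2 = 0. The curves meet at t = 0, 2.
On [0, 2], w = -5*t^2/2 - 3*t + 4 is on top; that piece has area ∫[0,2] (-t^2/2 + t) dt = 2/3.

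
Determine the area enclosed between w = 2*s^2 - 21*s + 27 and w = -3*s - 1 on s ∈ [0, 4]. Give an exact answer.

40

The difference (2*s^2 - 21*s + 27) - (-3*s - 1) = 2*s^2 - 18*s + 28 changes sign at s = 2 inside [0, 4], so split the integral there.
∫[0,2] (2*s^2 - 18*s + 28) ds = 76/3.
∫[2,4] (2*s^2 - 18*s + 28) ds = -44/3; the area of that piece is 44/3.
Total area = 76/3 + 44/3 = 40.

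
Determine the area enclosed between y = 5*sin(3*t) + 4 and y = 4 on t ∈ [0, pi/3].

10/3

On [0, pi/3], (5*sin(3*t) + 4) - (4) = 5*sin(3*t) is ≥ 0 throughout, so the area is a single integral of |5*sin(3*t)|.
∫[0,pi/3] (5*sin(3*t)) dt = 10/3.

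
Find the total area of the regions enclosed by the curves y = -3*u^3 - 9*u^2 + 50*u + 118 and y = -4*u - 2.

Set the curves equal: -3*u^3 - 9*u^2 + 50*u + 118 = -4*u - 2, so -3*u^3 - 9*u^2 + 54*u + 120 = 0, which factors as -3*(u - 4)*(u + 2)*(u + 5) = 0. The curves meet at u = -5, -2, 4.
On [-5, -2], y = -4*u - 2 is on top; that piece has area ∫[-5,-2] (-(-3*u^3 - 9*u^2 + 54*u + 120)) du = 405/4.
On [-2, 4], y = -3*u^3 - 9*u^2 + 50*u + 118 is on top; that piece has area ∫[-2,4] (-3*u^3 - 9*u^2 + 54*u + 120) du = 648.
Total enclosed area = 405/4 + 648 = 2997/4.

2997/4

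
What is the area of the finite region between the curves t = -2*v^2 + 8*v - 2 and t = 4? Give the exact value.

8/3

Both boundary curves give t as a function of v, so integrate with respect to v. Setting them equal: -2*v^2 + 8*v - 6 = 0, i.e. -2*(v - 3)*(v - 1) = 0, so they meet at v = 1, 3.
For v in [1, 3], t = -2*v^2 + 8*v - 2 is on the right; area = ∫[1,3] (-2*v^2 + 8*v - 6) dv = 8/3.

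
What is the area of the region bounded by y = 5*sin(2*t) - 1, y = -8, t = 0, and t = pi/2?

5 + 7*pi/2

On [0, pi/2], (5*sin(2*t) - 1) - (-8) = 5*sin(2*t) + 7 is ≥ 0 throughout, so the area is a single integral of |5*sin(2*t) + 7|.
∫[0,pi/2] (5*sin(2*t) + 7) dt = 5 + 7*pi/2.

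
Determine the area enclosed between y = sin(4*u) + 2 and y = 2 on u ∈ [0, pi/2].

The difference (sin(4*u) + 2) - (2) = sin(4*u) changes sign at u = pi/4 inside [0, pi/2], so split the integral there.
∫[0,pi/4] (sin(4*u)) du = 1/2.
∫[pi/4,pi/2] (sin(4*u)) du = -1/2; the area of that piece is 1/2.
Total area = 1/2 + 1/2 = 1.

1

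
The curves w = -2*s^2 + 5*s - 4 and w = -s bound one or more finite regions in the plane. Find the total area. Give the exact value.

Set the curves equal: -2*s^2 + 5*s - 4 = -s, so -2*s^2 + 6*s - 4 = 0, which factors as -2*(s - 2)*(s - 1) = 0. The curves meet at s = 1, 2.
On [1, 2], w = -2*s^2 + 5*s - 4 is on top; that piece has area ∫[1,2] (-2*s^2 + 6*s - 4) ds = 1/3.

1/3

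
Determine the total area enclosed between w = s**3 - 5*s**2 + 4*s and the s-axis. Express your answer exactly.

The curve meets the s-axis where s**3 - 5*s**2 + 4*s = 0, i.e. s*(s - 4)*(s - 1) = 0, at s = 0, 1, 4.
On [0, 1] the curve lies above the axis; ∫[0,1] (s**3 - 5*s**2 + 4*s) ds = 7/12, giving area 7/12.
On [1, 4] the curve lies below the axis; ∫[1,4] (s**3 - 5*s**2 + 4*s) ds = -45/4, giving area 45/4.
Total area = 7/12 + 45/4 = 71/6.

71/6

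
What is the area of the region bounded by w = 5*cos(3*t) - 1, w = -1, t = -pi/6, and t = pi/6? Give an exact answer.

10/3

On [-pi/6, pi/6], (5*cos(3*t) - 1) - (-1) = 5*cos(3*t) is ≥ 0 throughout, so the area is a single integral of |5*cos(3*t)|.
∫[-pi/6,pi/6] (5*cos(3*t)) dt = 10/3.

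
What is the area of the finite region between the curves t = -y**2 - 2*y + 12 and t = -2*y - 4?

Both boundary curves give t as a function of y, so integrate with respect to y. Setting them equal: -y**2 + 16 = 0, i.e. -(y - 4)*(y + 4) = 0, so they meet at y = -4, 4.
For y in [-4, 4], t = -y**2 - 2*y + 12 is on the right; area = ∫[-4,4] (-y**2 + 16) dy = 256/3.

256/3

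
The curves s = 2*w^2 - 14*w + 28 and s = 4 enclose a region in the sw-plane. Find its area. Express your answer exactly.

1/3

Both boundary curves give s as a function of w, so integrate with respect to w. Setting them equal: 2*w^2 - 14*w + 24 = 0, i.e. 2*(w - 4)*(w - 3) = 0, so they meet at w = 3, 4.
For w in [3, 4], s = 2*w^2 - 14*w + 28 is on the left; area = ∫[3,4] (-(2*w^2 - 14*w + 24)) dw = 1/3.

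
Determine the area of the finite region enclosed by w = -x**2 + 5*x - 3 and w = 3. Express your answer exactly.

Set the curves equal: -x**2 + 5*x - 3 = 3, so -x**2 + 5*x - 6 = 0, which factors as -(x - 3)*(x - 2) = 0. The curves meet at x = 2, 3.
On [2, 3], w = -x**2 + 5*x - 3 is on top; that piece has area ∫[2,3] (-x**2 + 5*x - 6) dx = 1/6.

1/6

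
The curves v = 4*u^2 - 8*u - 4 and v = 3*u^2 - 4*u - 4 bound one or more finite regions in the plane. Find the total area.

32/3

Set the curves equal: 4*u^2 - 8*u - 4 = 3*u^2 - 4*u - 4, so u^2 - 4*u = 0, which factors as u*(u - 4) = 0. The curves meet at u = 0, 4.
On [0, 4], v = 3*u^2 - 4*u - 4 is on top; that piece has area ∫[0,4] (-(u^2 - 4*u)) du = 32/3.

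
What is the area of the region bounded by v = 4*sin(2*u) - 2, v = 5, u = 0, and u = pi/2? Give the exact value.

On [0, pi/2], (4*sin(2*u) - 2) - (5) = 4*sin(2*u) - 7 is ≤ 0 throughout, so the area is a single integral of |4*sin(2*u) - 7|.
∫[0,pi/2] (4*sin(2*u) - 7) du = 4 - 7*pi/2; the area of that piece is -4 + 7*pi/2.

-4 + 7*pi/2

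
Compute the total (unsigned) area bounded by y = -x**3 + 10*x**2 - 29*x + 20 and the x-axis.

The curve meets the x-axis where -x**3 + 10*x**2 - 29*x + 20 = 0, i.e. -(x - 5)*(x - 4)*(x - 1) = 0, at x = 1, 4, 5.
On [1, 4] the curve lies below the axis; ∫[1,4] (-x**3 + 10*x**2 - 29*x + 20) dx = -45/4, giving area 45/4.
On [4, 5] the curve lies above the axis; ∫[4,5] (-x**3 + 10*x**2 - 29*x + 20) dx = 7/12, giving area 7/12.
Total area = 45/4 + 7/12 = 71/6.

71/6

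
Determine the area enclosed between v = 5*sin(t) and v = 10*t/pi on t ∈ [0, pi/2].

5 - 5*pi/4

On [0, pi/2], (5*sin(t)) - (10*t/pi) = -10*t/pi + 5*sin(t) is ≥ 0 throughout, so the area is a single integral of |-10*t/pi + 5*sin(t)|.
∫[0,pi/2] (-10*t/pi + 5*sin(t)) dt = 5 - 5*pi/4.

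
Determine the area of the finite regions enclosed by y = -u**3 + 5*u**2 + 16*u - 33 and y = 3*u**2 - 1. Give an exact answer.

568/3

Set the curves equal: -u**3 + 5*u**2 + 16*u - 33 = 3*u**2 - 1, so -u**3 + 2*u**2 + 16*u - 32 = 0, which factors as -(u - 4)*(u - 2)*(u + 4) = 0. The curves meet at u = -4, 2, 4.
On [-4, 2], y = 3*u**2 - 1 is on top; that piece has area ∫[-4,2] (-(-u**3 + 2*u**2 + 16*u - 32)) du = 180.
On [2, 4], y = -u**3 + 5*u**2 + 16*u - 33 is on top; that piece has area ∫[2,4] (-u**3 + 2*u**2 + 16*u - 32) du = 28/3.
Total enclosed area = 180 + 28/3 = 568/3.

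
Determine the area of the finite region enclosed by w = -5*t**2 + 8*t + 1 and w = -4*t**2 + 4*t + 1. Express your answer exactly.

Set the curves equal: -5*t**2 + 8*t + 1 = -4*t**2 + 4*t + 1, so -t**2 + 4*t = 0, which factors as -t*(t - 4) = 0. The curves meet at t = 0, 4.
On [0, 4], w = -5*t**2 + 8*t + 1 is on top; that piece has area ∫[0,4] (-t**2 + 4*t) dt = 32/3.

32/3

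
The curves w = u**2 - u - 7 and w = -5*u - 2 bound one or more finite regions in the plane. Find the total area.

Set the curves equal: u**2 - u - 7 = -5*u - 2, so u**2 + 4*u - 5 = 0, which factors as (u - 1)*(u + 5) = 0. The curves meet at u = -5, 1.
On [-5, 1], w = -5*u - 2 is on top; that piece has area ∫[-5,1] (-(u**2 + 4*u - 5)) du = 36.

36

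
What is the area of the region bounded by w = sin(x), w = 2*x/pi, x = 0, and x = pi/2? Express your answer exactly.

On [0, pi/2], (sin(x)) - (2*x/pi) = -2*x/pi + sin(x) is ≥ 0 throughout, so the area is a single integral of |-2*x/pi + sin(x)|.
∫[0,pi/2] (-2*x/pi + sin(x)) dx = 1 - pi/4.

1 - pi/4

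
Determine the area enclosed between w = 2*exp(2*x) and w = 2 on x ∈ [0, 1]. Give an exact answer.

On [0, 1], (2*exp(2*x)) - (2) = 2*exp(2*x) - 2 is ≥ 0 throughout, so the area is a single integral of |2*exp(2*x) - 2|.
∫[0,1] (2*exp(2*x) - 2) dx = -3 + exp(2).

-3 + exp(2)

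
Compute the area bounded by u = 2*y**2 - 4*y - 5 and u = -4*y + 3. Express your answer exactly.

Both boundary curves give u as a function of y, so integrate with respect to y. Setting them equal: 2*y**2 - 8 = 0, i.e. 2*(y - 2)*(y + 2) = 0, so they meet at y = -2, 2.
For y in [-2, 2], u = 2*y**2 - 4*y - 5 is on the left; area = ∫[-2,2] (-(2*y**2 - 8)) dy = 64/3.

64/3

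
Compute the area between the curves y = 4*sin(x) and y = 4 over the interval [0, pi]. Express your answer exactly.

-8 + 4*pi

On [0, pi], (4*sin(x)) - (4) = 4*sin(x) - 4 is ≤ 0 throughout, so the area is a single integral of |4*sin(x) - 4|.
∫[0,pi] (4*sin(x) - 4) dx = 8 - 4*pi; the area of that piece is -8 + 4*pi.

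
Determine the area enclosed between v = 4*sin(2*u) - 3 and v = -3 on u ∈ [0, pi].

The difference (4*sin(2*u) - 3) - (-3) = 4*sin(2*u) changes sign at u = pi/2 inside [0, pi], so split the integral there.
∫[0,pi/2] (4*sin(2*u)) du = 4.
∫[pi/2,pi] (4*sin(2*u)) du = -4; the area of that piece is 4.
Total area = 4 + 4 = 8.

8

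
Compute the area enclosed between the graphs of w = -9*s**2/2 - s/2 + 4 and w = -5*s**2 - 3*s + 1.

1/12

Set the curves equal: -9*s**2/2 - s/2 + 4 = -5*s**2 - 3*s + 1, so s**2/2 + 5*s/2 + 3 = 0, which factors as (s + 2)*(s + 3)/2 = 0. The curves meet at s = -3, -2.
On [-3, -2], w = -5*s**2 - 3*s + 1 is on top; that piece has area ∫[-3,-2] (-(s**2/2 + 5*s/2 + 3)) ds = 1/12.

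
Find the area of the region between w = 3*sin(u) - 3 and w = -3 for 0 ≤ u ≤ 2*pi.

12

The difference (3*sin(u) - 3) - (-3) = 3*sin(u) changes sign at u = pi inside [0, 2*pi], so split the integral there.
∫[0,pi] (3*sin(u)) du = 6.
∫[pi,2*pi] (3*sin(u)) du = -6; the area of that piece is 6.
Total area = 6 + 6 = 12.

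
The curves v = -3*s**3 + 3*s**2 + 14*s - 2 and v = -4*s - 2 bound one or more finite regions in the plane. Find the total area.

253/4

Set the curves equal: -3*s**3 + 3*s**2 + 14*s - 2 = -4*s - 2, so -3*s**3 + 3*s**2 + 18*s = 0, which factors as -3*s*(s - 3)*(s + 2) = 0. The curves meet at s = -2, 0, 3.
On [-2, 0], v = -4*s - 2 is on top; that piece has area ∫[-2,0] (-(-3*s**3 + 3*s**2 + 18*s)) ds = 16.
On [0, 3], v = -3*s**3 + 3*s**2 + 14*s - 2 is on top; that piece has area ∫[0,3] (-3*s**3 + 3*s**2 + 18*s) ds = 189/4.
Total enclosed area = 16 + 189/4 = 253/4.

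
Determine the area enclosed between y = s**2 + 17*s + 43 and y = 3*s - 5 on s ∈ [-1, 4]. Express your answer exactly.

1100/3

On [-1, 4], (s**2 + 17*s + 43) - (3*s - 5) = s**2 + 14*s + 48 is ≥ 0 throughout, so the area is a single integral of |s**2 + 14*s + 48|.
∫[-1,4] (s**2 + 14*s + 48) ds = 1100/3.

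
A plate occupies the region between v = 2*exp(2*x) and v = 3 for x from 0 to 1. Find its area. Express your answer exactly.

-5 - 7*log(2)/2 + log(6)/2 + 5*log(3)/2 + exp(2)

The difference (2*exp(2*x)) - (3) = 2*exp(2*x) - 3 changes sign at x = -log(2)/2 + log(3)/2 inside [0, 1], so split the integral there.
∫[0,-log(2)/2 + log(3)/2] (2*exp(2*x) - 3) dx = log(2*sqrt(6)/9) + 1/2; the area of that piece is -1/2 + log(3*sqrt(6)/4).
∫[-log(2)/2 + log(3)/2,1] (2*exp(2*x) - 3) dx = -9/2 - 3*log(2)/2 + 3*log(3)/2 + exp(2).
Total area = (-1/2 + log(3*sqrt(6)/4)) + (-9/2 - 3*log(2)/2 + 3*log(3)/2 + exp(2)) = -5 - 7*log(2)/2 + log(6)/2 + 5*log(3)/2 + exp(2).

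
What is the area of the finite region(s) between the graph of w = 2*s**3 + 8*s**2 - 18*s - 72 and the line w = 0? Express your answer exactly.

The curve meets the s-axis where 2*s**3 + 8*s**2 - 18*s - 72 = 0, i.e. 2*(s - 3)*(s + 3)*(s + 4) = 0, at s = -4, -3, 3.
On [-4, -3] the curve lies above the axis; ∫[-4,-3] (2*s**3 + 8*s**2 - 18*s - 72) ds = 13/6, giving area 13/6.
On [-3, 3] the curve lies below the axis; ∫[-3,3] (2*s**3 + 8*s**2 - 18*s - 72) ds = -288, giving area 288.
Total area = 13/6 + 288 = 1741/6.

1741/6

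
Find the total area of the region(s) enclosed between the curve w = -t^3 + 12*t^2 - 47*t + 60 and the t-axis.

The curve meets the t-axis where -t^3 + 12*t^2 - 47*t + 60 = 0, i.e. -(t - 5)*(t - 4)*(t - 3) = 0, at t = 3, 4, 5.
On [3, 4] the curve lies below the axis; ∫[3,4] (-t^3 + 12*t^2 - 47*t + 60) dt = -1/4, giving area 1/4.
On [4, 5] the curve lies above the axis; ∫[4,5] (-t^3 + 12*t^2 - 47*t + 60) dt = 1/4, giving area 1/4.
Total area = 1/4 + 1/4 = 1/2.

1/2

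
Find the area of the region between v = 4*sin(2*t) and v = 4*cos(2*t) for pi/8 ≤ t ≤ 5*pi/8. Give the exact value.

4*sqrt(2)

On [pi/8, 5*pi/8], (4*sin(2*t)) - (4*cos(2*t)) = 4*sin(2*t) - 4*cos(2*t) is ≥ 0 throughout, so the area is a single integral of |4*sin(2*t) - 4*cos(2*t)|.
∫[pi/8,5*pi/8] (4*sin(2*t) - 4*cos(2*t)) dt = 4*sqrt(2).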